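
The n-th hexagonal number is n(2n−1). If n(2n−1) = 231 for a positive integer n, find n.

11

Set n(2n−1) = 231, giving 2n² − n − 231 = 0.
So n = (1 + 43) / 4 = 44/4 = 11.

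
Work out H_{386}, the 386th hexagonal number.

297606

The 386th hexagonal number is n(2n−1) with n = 386.
386·(2·386 − 1) = 386·771 = 297606.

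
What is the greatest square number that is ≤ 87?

Solve n² ≤ 87 for integer n.
n = 9 gives 81 ≤ 87, while n = 10 gives 100 > 87; so the answer is 81.

81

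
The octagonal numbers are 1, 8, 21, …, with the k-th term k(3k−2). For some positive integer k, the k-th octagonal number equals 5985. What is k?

45

Set n(3n−2) = 5985, giving 3n² − 2n − 5985 = 0.
So n = (2 + 268) / 6 = 270/6 = 45.
Check: 45·(3·45 − 2) = 5985. ✓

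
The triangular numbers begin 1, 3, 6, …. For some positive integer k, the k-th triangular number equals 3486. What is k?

83

Set n(n+1)/2 = 3486, giving n² + n − 6972 = 0.
The discriminant is 1 + 8·3486 = 27889, and √27889 = 167.
So n = (-1 + 167) / 2 = 166/2 = 83.
Check: 83·84/2 = 3486. ✓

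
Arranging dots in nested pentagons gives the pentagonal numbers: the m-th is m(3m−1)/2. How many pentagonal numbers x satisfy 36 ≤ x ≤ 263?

8

The n-th pentagonal number is n(3n−1)/2.
Smallest index with value ≥ 36: n = 6 (giving 51).
Largest index with value ≤ 263: n = 13 (giving 247).
Indices 6 through 13: 8 terms.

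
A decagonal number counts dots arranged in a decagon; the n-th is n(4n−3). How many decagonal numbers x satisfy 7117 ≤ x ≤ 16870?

The n-th decagonal number is n(4n−3).
Smallest index with value ≥ 7117: n = 43 (giving 7267).
Largest index with value ≤ 16870: n = 65 (giving 16705).
Indices 43 through 65: 23 terms.

23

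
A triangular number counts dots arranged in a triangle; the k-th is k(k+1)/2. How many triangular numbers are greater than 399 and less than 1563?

The n-th triangular number is n(n+1)/2.
Smallest index with value > 399: n = 28 (giving 406).
Largest index with value < 1563: n = 55 (giving 1540).
Indices 28 through 55: 28 terms.

28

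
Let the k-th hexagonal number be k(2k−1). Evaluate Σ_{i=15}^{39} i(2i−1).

38375

Σ i(2i−1) = 2Σi² − Σi over i = 15..39.
Σi = 780 − 105 = 675 and Σi² = 20540 − 1015 = 19525.
2·19525 − 1·675 = 38375.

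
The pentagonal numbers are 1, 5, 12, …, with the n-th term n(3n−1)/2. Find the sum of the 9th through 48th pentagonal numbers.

56160

Σ i(3i−1)/2 = (3Σi² − Σi) / 2 over i = 9..48.
Σi = 1176 − 36 = 1140 and Σi² = 38024 − 204 = 37820.
(3·37820 − 1·1140) / 2 = 112320/2 = 56160.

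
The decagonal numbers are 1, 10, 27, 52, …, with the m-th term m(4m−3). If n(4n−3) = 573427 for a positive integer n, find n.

379

Set n(4n−3) = 573427, giving 4n² − 3n − 573427 = 0.
The discriminant is 9 + 16·573427 = 9174841, and √9174841 = 3029.
So n = (3 + 3029) / 8 = 3032/8 = 379.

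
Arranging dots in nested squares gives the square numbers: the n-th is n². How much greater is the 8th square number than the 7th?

15

n² − (n−1)² = 2n − 1, so 8² − 7² = 2·8 − 1 = 15.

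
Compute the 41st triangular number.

861

The 41st triangular number is n(n+1)/2 with n = 41.
41·42/2 = 1722/2 = 861.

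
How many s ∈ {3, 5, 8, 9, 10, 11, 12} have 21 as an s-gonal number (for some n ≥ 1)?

s = 3: P(3, 6) = 21. ✓
s = 5: P(5, 3) = 12 and P(5, 4) = 22; 21 is not s-gonal.
s = 8: P(8, 3) = 21. ✓
s = 9: P(9, 2) = 9 and P(9, 3) = 24; 21 is not s-gonal.
s = 10: P(10, 2) = 10 and P(10, 3) = 27; 21 is not s-gonal.
s = 11: P(11, 2) = 11 and P(11, 3) = 30; 21 is not s-gonal.
s = 12: P(12, 2) = 12 and P(12, 3) = 33; 21 is not s-gonal.
Hits: s ∈ {3, 8} → 2.

2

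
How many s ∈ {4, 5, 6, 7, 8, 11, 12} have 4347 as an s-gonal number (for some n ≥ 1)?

s = 4: P(4, 65) = 4225 and P(4, 66) = 4356; 4347 is not s-gonal.
s = 5: P(5, 54) = 4347. ✓
s = 6: P(6, 46) = 4186 and P(6, 47) = 4371; 4347 is not s-gonal.
s = 7: P(7, 42) = 4347. ✓
s = 8: P(8, 38) = 4256 and P(8, 39) = 4485; 4347 is not s-gonal.
s = 11: P(11, 31) = 4216 and P(11, 32) = 4496; 4347 is not s-gonal.
s = 12: P(12, 29) = 4089 and P(12, 30) = 4380; 4347 is not s-gonal.
Hits: s ∈ {5, 7} → 2.

2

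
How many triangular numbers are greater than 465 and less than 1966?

The n-th triangular number is n(n+1)/2.
Smallest index with value > 465: n = 31 (giving 496).
Largest index with value < 1966: n = 62 (giving 1953).
Indices 31 through 62: 32 terms.

32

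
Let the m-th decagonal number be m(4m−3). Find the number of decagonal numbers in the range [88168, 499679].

The n-th decagonal number is n(4n−3).
Smallest index with value ≥ 88168: n = 149 (giving 88357).
Largest index with value ≤ 499679: n = 353 (giving 497377).
Indices 149 through 353: 205 terms.

205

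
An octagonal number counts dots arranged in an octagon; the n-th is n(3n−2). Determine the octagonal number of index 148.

65416

148·(3·148 − 2) = 148·442 = 65416.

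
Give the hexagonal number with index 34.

2278

34·(2·34 − 1) = 34·67 = 2278.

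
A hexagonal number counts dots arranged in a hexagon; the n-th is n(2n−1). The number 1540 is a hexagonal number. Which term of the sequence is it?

Set n(2n−1) = 1540, giving 2n² − n − 1540 = 0.
So n = (1 + 111) / 4 = 112/4 = 28.

28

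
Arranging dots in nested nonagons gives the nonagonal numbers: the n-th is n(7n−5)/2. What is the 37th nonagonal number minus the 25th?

2574

37·(7·37 − 5)/2 = 4699 and 25·(7·25 − 5)/2 = 2125.
Difference: 4699 − 2125 = 2574.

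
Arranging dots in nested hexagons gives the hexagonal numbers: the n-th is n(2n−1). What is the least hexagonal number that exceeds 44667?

Solve n(2n−1) > 44667 for integer n.
The largest n with value ≤ 44667 is 149 (since 44253 ≤ 44667 < 44850), so the first above is n = 150, value 44850.

44850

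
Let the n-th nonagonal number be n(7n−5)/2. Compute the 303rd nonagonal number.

The 303rd nonagonal number is n(7n−5)/2 with n = 303.
303·(7·303 − 5)/2 = 303·2116/2 = 303·1058 = 320574.

320574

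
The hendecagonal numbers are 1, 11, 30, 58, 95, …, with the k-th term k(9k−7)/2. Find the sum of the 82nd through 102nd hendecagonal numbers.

Σ i(9i−7)/2 = (9Σi² − 7Σi) / 2 over i = 82..102.
Σi = 5253 − 3321 = 1932 and Σi² = 358955 − 180441 = 178514.
(9·178514 − 7·1932) / 2 = 1593102/2 = 796551.

796551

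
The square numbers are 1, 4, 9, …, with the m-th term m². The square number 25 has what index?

5

We need n² = 25, so n = √25 = 5.
Check: 5² = 25. ✓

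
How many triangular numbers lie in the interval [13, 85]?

The n-th triangular number is n(n+1)/2.
Smallest index with value ≥ 13: n = 5 (giving 15).
Largest index with value ≤ 85: n = 12 (giving 78).
Indices 5 through 12: 8 terms.

8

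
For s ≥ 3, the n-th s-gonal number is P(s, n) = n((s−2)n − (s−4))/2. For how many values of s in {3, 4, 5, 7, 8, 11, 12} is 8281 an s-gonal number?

1

s = 3: P(3, 128) = 8256 and P(3, 129) = 8385; 8281 is not s-gonal.
s = 4: P(4, 91) = 8281. ✓
s = 5: P(5, 74) = 8177 and P(5, 75) = 8400; 8281 is not s-gonal.
s = 7: P(7, 57) = 8037 and P(7, 58) = 8323; 8281 is not s-gonal.
s = 8: P(8, 52) = 8008 and P(8, 53) = 8321; 8281 is not s-gonal.
s = 11: P(11, 43) = 8170 and P(11, 44) = 8558; 8281 is not s-gonal.
s = 12: P(12, 41) = 8241 and P(12, 42) = 8652; 8281 is not s-gonal.
Hits: s ∈ {4} → 1.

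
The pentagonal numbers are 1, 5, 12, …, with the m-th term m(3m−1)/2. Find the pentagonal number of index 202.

61105

202·(3·202 − 1)/2 = 202·605/2 = 61105.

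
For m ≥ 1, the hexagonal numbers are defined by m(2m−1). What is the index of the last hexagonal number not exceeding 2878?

Solve n(2n−1) ≤ 2878 for integer n.
n = 38 gives 2850 ≤ 2878, while n = 39 gives 3003 > 2878; so the answer is index 38.

38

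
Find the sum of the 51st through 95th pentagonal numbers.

369450

Σ i(3i−1)/2 = (3Σi² − Σi) / 2 over i = 51..95.
Σi = 4560 − 1275 = 3285 and Σi² = 290320 − 42925 = 247395.
(3·247395 − 1·3285) / 2 = 738900/2 = 369450.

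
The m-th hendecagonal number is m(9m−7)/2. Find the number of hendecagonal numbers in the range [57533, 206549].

The n-th hendecagonal number is n(9n−7)/2.
Smallest index with value ≥ 57533: n = 114 (giving 58083).
Largest index with value ≤ 206549: n = 214 (giving 205333).
Indices 114 through 214: 101 terms.

101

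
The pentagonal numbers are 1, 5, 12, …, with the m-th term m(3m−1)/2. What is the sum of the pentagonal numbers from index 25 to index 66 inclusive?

138726

Σ i(3i−1)/2 = (3Σi² − Σi) / 2 over i = 25..66.
Σi = 2211 − 300 = 1911 and Σi² = 98021 − 4900 = 93121.
(3·93121 − 1·1911) / 2 = 277452/2 = 138726.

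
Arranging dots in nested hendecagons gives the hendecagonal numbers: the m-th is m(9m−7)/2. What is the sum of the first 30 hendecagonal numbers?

40920

Σ i(9i−7)/2 = (9Σi² − 7Σi) / 2 over i = 1..30.
Σi = 465 and Σi² = 9455.
(9·9455 − 7·465) / 2 = 81840/2 = 40920.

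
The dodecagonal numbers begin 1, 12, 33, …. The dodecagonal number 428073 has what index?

293

Set n(5n−4) = 428073, giving 5n² − 4n − 428073 = 0.
The discriminant is 16 + 20·428073 = 8561476, and √8561476 = 2926.
So n = (4 + 2926) / 10 = 2930/10 = 293.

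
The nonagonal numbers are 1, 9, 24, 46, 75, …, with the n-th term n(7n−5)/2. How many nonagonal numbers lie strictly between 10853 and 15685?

11

The n-th nonagonal number is n(7n−5)/2.
Smallest index with value > 10853: n = 57 (giving 11229).
Largest index with value < 15685: n = 67 (giving 15544).
Indices 57 through 67: 11 terms.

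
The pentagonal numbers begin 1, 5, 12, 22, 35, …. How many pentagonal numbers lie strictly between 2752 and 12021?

46

The n-th pentagonal number is n(3n−1)/2.
Smallest index with value > 2752: n = 44 (giving 2882).
Largest index with value < 12021: n = 89 (giving 11837).
Indices 44 through 89: 46 terms.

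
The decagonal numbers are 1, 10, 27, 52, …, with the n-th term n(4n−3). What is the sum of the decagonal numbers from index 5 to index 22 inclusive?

Σ i(4i−3) = 4Σi² − 3Σi over i = 5..22.
Σi = 253 − 10 = 243 and Σi² = 3795 − 30 = 3765.
4·3765 − 3·243 = 14331.

14331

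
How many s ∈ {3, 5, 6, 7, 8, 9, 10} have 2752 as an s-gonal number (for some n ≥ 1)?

s = 3: P(3, 73) = 2701 and P(3, 74) = 2775; 2752 is not s-gonal.
s = 5: P(5, 43) = 2752. ✓
s = 6: P(6, 37) = 2701 and P(6, 38) = 2850; 2752 is not s-gonal.
s = 7: P(7, 33) = 2673 and P(7, 34) = 2839; 2752 is not s-gonal.
s = 8: P(8, 30) = 2640 and P(8, 31) = 2821; 2752 is not s-gonal.
s = 9: P(9, 28) = 2674 and P(9, 29) = 2871; 2752 is not s-gonal.
s = 10: P(10, 26) = 2626 and P(10, 27) = 2835; 2752 is not s-gonal.
Hits: s ∈ {5} → 1.

1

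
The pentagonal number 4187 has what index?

Set n(3n−1)/2 = 4187, giving 3n² − n − 8374 = 0.
The discriminant is 1 + 24·4187 = 100489, and √100489 = 317.
So n = (1 + 317) / 6 = 318/6 = 53.

53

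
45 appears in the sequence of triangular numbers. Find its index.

Set n(n+1)/2 = 45, giving n² + n − 90 = 0.
So n = (-1 + 19) / 2 = 18/2 = 9.
Check: 9·10/2 = 45. ✓

9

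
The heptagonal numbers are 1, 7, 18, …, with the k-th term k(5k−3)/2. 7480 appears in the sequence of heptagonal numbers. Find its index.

55

Set n(5n−3)/2 = 7480, giving 5n² − 3n − 14960 = 0.
The discriminant is 9 + 40·7480 = 299209, and √299209 = 547.
So n = (3 + 547) / 10 = 550/10 = 55.
Check: 55·(5·55 − 3)/2 = 7480. ✓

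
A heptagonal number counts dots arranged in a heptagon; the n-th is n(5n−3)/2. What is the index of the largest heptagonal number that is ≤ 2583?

32

Solve n(5n−3)/2 ≤ 2583 for integer n.
n = 32 gives 2512 ≤ 2583, while n = 33 gives 2673 > 2583; so the answer is index 32.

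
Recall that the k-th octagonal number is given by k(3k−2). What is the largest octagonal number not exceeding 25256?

Solve n(3n−2) ≤ 25256 for integer n.
n = 92 gives 25208 ≤ 25256, while n = 93 gives 25761 > 25256; so the answer is 25208.

25208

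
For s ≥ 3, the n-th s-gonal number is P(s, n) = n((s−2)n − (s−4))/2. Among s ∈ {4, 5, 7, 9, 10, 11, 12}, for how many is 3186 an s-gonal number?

s = 4: P(4, 56) = 3136 and P(4, 57) = 3249; 3186 is not s-gonal.
s = 5: P(5, 46) = 3151 and P(5, 47) = 3290; 3186 is not s-gonal.
s = 7: P(7, 36) = 3186. ✓
s = 9: P(9, 30) = 3075 and P(9, 31) = 3286; 3186 is not s-gonal.
s = 10: P(10, 28) = 3052 and P(10, 29) = 3277; 3186 is not s-gonal.
s = 11: P(11, 27) = 3186. ✓
s = 12: P(12, 25) = 3025 and P(12, 26) = 3276; 3186 is not s-gonal.
Hits: s ∈ {7, 11} → 2.

2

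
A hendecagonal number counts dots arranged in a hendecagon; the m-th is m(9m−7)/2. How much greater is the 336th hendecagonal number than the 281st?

336·(9·336 − 7)/2 = 506856 and 281·(9·281 − 7)/2 = 354341.
Difference: 506856 − 354341 = 152515.

152515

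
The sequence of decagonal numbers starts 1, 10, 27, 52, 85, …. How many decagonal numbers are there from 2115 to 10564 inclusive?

The n-th decagonal number is n(4n−3).
Smallest index with value ≥ 2115: n = 24 (giving 2232).
Largest index with value ≤ 10564: n = 51 (giving 10251).
Indices 24 through 51: 28 terms.

28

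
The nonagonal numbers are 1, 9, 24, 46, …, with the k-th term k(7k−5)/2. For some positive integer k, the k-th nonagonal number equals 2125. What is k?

Set n(7n−5)/2 = 2125, giving 7n² − 5n − 4250 = 0.
The discriminant is 25 + 56·2125 = 119025, and √119025 = 345.
So n = (5 + 345) / 14 = 350/14 = 25.

25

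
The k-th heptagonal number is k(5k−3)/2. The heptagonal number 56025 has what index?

Set n(5n−3)/2 = 56025, giving 5n² − 3n − 112050 = 0.
So n = (3 + 1497) / 10 = 1500/10 = 150.
Check: 150·(5·150 − 3)/2 = 56025. ✓

150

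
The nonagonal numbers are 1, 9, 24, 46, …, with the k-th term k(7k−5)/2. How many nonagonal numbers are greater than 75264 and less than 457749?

214

The n-th nonagonal number is n(7n−5)/2.
Smallest index with value > 75264: n = 148 (giving 76294).
Largest index with value < 457749: n = 361 (giving 455221).
Indices 148 through 361: 214 terms.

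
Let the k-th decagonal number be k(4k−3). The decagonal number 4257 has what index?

Set n(4n−3) = 4257, giving 4n² − 3n − 4257 = 0.
The discriminant is 9 + 16·4257 = 68121, and √68121 = 261.
So n = (3 + 261) / 8 = 264/8 = 33.
Check: 33·(4·33 − 3) = 4257. ✓

33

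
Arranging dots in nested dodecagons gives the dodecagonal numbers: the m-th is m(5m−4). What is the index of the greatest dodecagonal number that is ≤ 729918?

382

Solve n(5n−4) ≤ 729918 for integer n.
n = 382 gives 728092 ≤ 729918, while n = 383 gives 731913 > 729918; so the answer is index 382.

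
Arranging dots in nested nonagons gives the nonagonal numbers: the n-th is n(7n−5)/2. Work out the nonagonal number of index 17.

969

17·(7·17 − 5)/2 = 17·114/2 = 17·57 = 969.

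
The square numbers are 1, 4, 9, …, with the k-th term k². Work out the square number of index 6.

6² = 36.

36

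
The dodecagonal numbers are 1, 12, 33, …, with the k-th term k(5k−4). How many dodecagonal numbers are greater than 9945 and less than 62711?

67

The n-th dodecagonal number is n(5n−4).
Smallest index with value > 9945: n = 46 (giving 10396).
Largest index with value < 62711: n = 112 (giving 62272).
Indices 46 through 112: 67 terms.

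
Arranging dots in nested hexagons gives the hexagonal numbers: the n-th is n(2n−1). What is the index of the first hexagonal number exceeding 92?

8

Solve n(2n−1) > 92 for integer n.
The largest n with value ≤ 92 is 7 (since 91 ≤ 92 < 120), so the first above is n = 8, value 120.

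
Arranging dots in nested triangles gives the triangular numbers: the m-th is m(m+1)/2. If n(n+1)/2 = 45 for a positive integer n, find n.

9

Set n(n+1)/2 = 45, giving n² + n − 90 = 0.
The discriminant is 1 + 8·45 = 361, and √361 = 19.
So n = (-1 + 19) / 2 = 18/2 = 9.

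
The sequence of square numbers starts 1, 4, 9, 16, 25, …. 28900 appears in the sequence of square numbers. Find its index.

170

We need n² = 28900, so n = √28900 = 170.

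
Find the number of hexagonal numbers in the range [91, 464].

The n-th hexagonal number is n(2n−1).
Smallest index with value ≥ 91: n = 7 (giving 91).
Largest index with value ≤ 464: n = 15 (giving 435).
Indices 7 through 15: 9 terms.

9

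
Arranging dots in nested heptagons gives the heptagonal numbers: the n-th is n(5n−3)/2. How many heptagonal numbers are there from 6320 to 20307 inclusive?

40

The n-th heptagonal number is n(5n−3)/2.
Smallest index with value ≥ 6320: n = 51 (giving 6426).
Largest index with value ≤ 20307: n = 90 (giving 20115).
Indices 51 through 90: 40 terms.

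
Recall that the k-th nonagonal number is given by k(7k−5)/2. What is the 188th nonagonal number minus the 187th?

Consecutive nonagonal numbers differ by 7n − 6: here 7·188 − 6 = 1310.

1310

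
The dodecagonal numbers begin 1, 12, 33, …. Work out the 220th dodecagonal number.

220·(5·220 − 4) = 220·1096 = 241120.

241120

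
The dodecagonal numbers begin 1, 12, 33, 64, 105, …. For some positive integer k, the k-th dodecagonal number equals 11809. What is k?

Set n(5n−4) = 11809, giving 5n² − 4n − 11809 = 0.
So n = (4 + 486) / 10 = 490/10 = 49.
Check: 49·(5·49 − 4) = 11809. ✓

49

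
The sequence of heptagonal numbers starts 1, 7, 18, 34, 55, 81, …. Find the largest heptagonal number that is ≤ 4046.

3940

Solve n(5n−3)/2 ≤ 4046 for integer n.
n = 40 gives 3940 ≤ 4046, while n = 41 gives 4141 > 4046; so the answer is 3940.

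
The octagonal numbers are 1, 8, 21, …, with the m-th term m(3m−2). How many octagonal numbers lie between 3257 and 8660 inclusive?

The n-th octagonal number is n(3n−2).
Smallest index with value ≥ 3257: n = 34 (giving 3400).
Largest index with value ≤ 8660: n = 54 (giving 8640).
Indices 34 through 54: 21 terms.

21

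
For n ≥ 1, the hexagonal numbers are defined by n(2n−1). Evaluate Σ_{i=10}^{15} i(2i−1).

1835

Σ i(2i−1) = 2Σi² − Σi over i = 10..15.
Σi = 120 − 45 = 75 and Σi² = 1240 − 285 = 955.
2·955 − 1·75 = 1835.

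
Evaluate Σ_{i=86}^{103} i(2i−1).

320757

Σ i(2i−1) = 2Σi² − Σi over i = 86..103.
Σi = 5356 − 3655 = 1701 and Σi² = 369564 − 208335 = 161229.
2·161229 − 1·1701 = 320757.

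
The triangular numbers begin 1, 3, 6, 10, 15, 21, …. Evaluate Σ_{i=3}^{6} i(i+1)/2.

Σ i(i+1)/2 = (Σi² + Σi) / 2 over i = 3..6.
Σi = 21 − 3 = 18 and Σi² = 91 − 5 = 86.
(1·86 + 1·18) / 2 = 104/2 = 52.

52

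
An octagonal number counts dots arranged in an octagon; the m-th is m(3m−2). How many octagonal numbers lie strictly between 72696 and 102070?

28

The n-th octagonal number is n(3n−2).
Smallest index with value > 72696: n = 157 (giving 73633).
Largest index with value < 102070: n = 184 (giving 101200).
Indices 157 through 184: 28 terms.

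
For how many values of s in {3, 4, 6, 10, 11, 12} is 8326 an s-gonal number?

s = 3: P(3, 128) = 8256 and P(3, 129) = 8385; 8326 is not s-gonal.
s = 4: P(4, 91) = 8281 and P(4, 92) = 8464; 8326 is not s-gonal.
s = 6: P(6, 64) = 8128 and P(6, 65) = 8385; 8326 is not s-gonal.
s = 10: P(10, 46) = 8326. ✓
s = 11: P(11, 43) = 8170 and P(11, 44) = 8558; 8326 is not s-gonal.
s = 12: P(12, 41) = 8241 and P(12, 42) = 8652; 8326 is not s-gonal.
Hits: s ∈ {10} → 1.

1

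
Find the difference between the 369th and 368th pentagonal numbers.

Consecutive pentagonal numbers differ by 3n − 2: here 3·369 − 2 = 1105.

1105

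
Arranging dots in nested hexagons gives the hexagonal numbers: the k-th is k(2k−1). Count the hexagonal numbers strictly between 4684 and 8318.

The n-th hexagonal number is n(2n−1).
Smallest index with value > 4684: n = 49 (giving 4753).
Largest index with value < 8318: n = 64 (giving 8128).
Indices 49 through 64: 16 terms.

16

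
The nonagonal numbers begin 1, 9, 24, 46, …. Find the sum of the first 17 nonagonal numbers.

5865

Σ i(7i−5)/2 = (7Σi² − 5Σi) / 2 over i = 1..17.
Σi = 153 and Σi² = 1785.
(7·1785 − 5·153) / 2 = 11730/2 = 5865.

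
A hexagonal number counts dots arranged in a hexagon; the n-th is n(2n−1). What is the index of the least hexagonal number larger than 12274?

79

Solve n(2n−1) > 12274 for integer n.
The largest n with value ≤ 12274 is 78 (since 12090 ≤ 12274 < 12403), so the first above is n = 79, value 12403.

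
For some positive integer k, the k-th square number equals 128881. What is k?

359

We need n² = 128881, so n = √128881 = 359.
Check: 359² = 128881. ✓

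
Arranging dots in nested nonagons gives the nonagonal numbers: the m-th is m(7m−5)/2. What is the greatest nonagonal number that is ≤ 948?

Solve n(7n−5)/2 ≤ 948 for integer n.
n = 16 gives 856 ≤ 948, while n = 17 gives 969 > 948; so the answer is 856.

856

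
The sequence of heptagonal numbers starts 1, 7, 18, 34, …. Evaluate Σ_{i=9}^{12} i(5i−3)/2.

Σ i(5i−3)/2 = (5Σi² − 3Σi) / 2 over i = 9..12.
Σi = 78 − 36 = 42 and Σi² = 650 − 204 = 446.
(5·446 − 3·42) / 2 = 2104/2 = 1052.

1052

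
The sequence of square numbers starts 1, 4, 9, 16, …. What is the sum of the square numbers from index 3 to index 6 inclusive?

Σ_{i=3}^{6} i² = 91 − 5 = 86.

86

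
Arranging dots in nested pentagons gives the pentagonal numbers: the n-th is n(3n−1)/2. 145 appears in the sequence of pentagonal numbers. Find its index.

10

Set n(3n−1)/2 = 145, giving 3n² − n − 290 = 0.
The discriminant is 1 + 24·145 = 3481, and √3481 = 59.
So n = (1 + 59) / 6 = 60/6 = 10.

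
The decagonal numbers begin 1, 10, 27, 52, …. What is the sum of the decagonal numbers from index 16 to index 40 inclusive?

Σ i(4i−3) = 4Σi² − 3Σi over i = 16..40.
Σi = 820 − 120 = 700 and Σi² = 22140 − 1240 = 20900.
4·20900 − 3·700 = 81500.

81500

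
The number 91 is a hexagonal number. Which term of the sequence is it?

Set n(2n−1) = 91, giving 2n² − n − 91 = 0.
The discriminant is 1 + 8·91 = 729, and √729 = 27.
So n = (1 + 27) / 4 = 28/4 = 7.

7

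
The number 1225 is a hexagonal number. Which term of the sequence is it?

25

Set n(2n−1) = 1225, giving 2n² − n − 1225 = 0.
So n = (1 + 99) / 4 = 100/4 = 25.
Check: 25·(2·25 − 1) = 1225. ✓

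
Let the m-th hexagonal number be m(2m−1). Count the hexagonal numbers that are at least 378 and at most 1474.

14

The n-th hexagonal number is n(2n−1).
Smallest index with value ≥ 378: n = 14 (giving 378).
Largest index with value ≤ 1474: n = 27 (giving 1431).
Indices 14 through 27: 14 terms.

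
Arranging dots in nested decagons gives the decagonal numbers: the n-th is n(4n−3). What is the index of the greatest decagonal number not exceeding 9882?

Solve n(4n−3) ≤ 9882 for integer n.
n = 50 gives 9850 ≤ 9882, while n = 51 gives 10251 > 9882; so the answer is index 50.

50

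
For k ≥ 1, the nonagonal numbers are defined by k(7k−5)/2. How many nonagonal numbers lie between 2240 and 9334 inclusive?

27

The n-th nonagonal number is n(7n−5)/2.
Smallest index with value ≥ 2240: n = 26 (giving 2301).
Largest index with value ≤ 9334: n = 52 (giving 9334).
Indices 26 through 52: 27 terms.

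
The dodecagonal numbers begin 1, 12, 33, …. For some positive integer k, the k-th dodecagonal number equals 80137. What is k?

127

Set n(5n−4) = 80137, giving 5n² − 4n − 80137 = 0.
The discriminant is 16 + 20·80137 = 1602756, and √1602756 = 1266.
So n = (4 + 1266) / 10 = 1270/10 = 127.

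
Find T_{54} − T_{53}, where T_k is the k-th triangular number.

54

Consecutive triangular numbers differ by n: T_{54} − T_{53} = 54.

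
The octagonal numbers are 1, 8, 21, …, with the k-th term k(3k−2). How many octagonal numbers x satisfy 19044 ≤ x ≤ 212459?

The n-th octagonal number is n(3n−2).
Smallest index with value ≥ 19044: n = 81 (giving 19521).
Largest index with value ≤ 212459: n = 266 (giving 211736).
Indices 81 through 266: 186 terms.

186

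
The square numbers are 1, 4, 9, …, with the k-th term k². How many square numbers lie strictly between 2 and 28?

4

The n-th square number is n².
Smallest index with value > 2: n = 2 (giving 4).
Largest index with value < 28: n = 5 (giving 25).
Indices 2 through 5: 4 terms.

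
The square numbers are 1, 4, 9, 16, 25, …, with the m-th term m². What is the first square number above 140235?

Solve n² > 140235 for integer n.
The largest n with value ≤ 140235 is 374 (since 139876 ≤ 140235 < 140625), so the first above is n = 375, value 140625.

140625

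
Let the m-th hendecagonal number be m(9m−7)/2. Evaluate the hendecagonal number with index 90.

36135

The 90th hendecagonal number is n(9n−7)/2 with n = 90.
90·(9·90 − 7)/2 = 90·803/2 = 36135.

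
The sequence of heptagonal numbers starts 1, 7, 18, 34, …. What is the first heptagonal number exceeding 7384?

Solve n(5n−3)/2 > 7384 for integer n.
The largest n with value ≤ 7384 is 54 (since 7209 ≤ 7384 < 7480), so the first above is n = 55, value 7480.

7480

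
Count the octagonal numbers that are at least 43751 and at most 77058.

The n-th octagonal number is n(3n−2).
Smallest index with value ≥ 43751: n = 122 (giving 44408).
Largest index with value ≤ 77058: n = 160 (giving 76480).
Indices 122 through 160: 39 terms.

39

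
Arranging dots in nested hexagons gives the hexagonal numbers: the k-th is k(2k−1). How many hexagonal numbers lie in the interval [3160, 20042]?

61

The n-th hexagonal number is n(2n−1).
Smallest index with value ≥ 3160: n = 40 (giving 3160).
Largest index with value ≤ 20042: n = 100 (giving 19900).
Indices 40 through 100: 61 terms.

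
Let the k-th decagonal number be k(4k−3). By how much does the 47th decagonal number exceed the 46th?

369

Consecutive decagonal numbers differ by 8n − 7: here 8·47 − 7 = 369.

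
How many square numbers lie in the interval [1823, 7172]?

The n-th square number is n².
Smallest index with value ≥ 1823: n = 43 (giving 1849).
Largest index with value ≤ 7172: n = 84 (giving 7056).
Indices 43 through 84: 42 terms.

42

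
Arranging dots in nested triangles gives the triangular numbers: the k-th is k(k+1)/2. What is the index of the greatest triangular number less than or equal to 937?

42

Solve n(n+1)/2 ≤ 937 for integer n.
n = 42 gives 903 ≤ 937, while n = 43 gives 946 > 937; so the answer is index 42.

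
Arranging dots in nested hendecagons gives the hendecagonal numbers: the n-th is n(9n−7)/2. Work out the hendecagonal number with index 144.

The 144th hendecagonal number is n(9n−7)/2 with n = 144.
144·(9·144 − 7)/2 = 144·1289/2 = 92808.

92808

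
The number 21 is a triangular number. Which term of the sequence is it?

Set n(n+1)/2 = 21, giving n² + n − 42 = 0.
The discriminant is 1 + 8·21 = 169, and √169 = 13.
So n = (-1 + 13) / 2 = 12/2 = 6.
Check: 6·7/2 = 21. ✓

6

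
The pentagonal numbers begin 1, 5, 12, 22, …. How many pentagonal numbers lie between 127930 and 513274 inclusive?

The n-th pentagonal number is n(3n−1)/2.
Smallest index with value ≥ 127930: n = 293 (giving 128627).
Largest index with value ≤ 513274: n = 585 (giving 513045).
Indices 293 through 585: 293 terms.

293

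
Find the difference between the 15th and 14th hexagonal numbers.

57

Consecutive hexagonal numbers differ by 4n − 3: here 4·15 − 3 = 57.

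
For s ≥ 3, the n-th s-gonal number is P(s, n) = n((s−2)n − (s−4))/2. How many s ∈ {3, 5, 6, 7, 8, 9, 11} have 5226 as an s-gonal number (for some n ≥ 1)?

1

s = 3: P(3, 101) = 5151 and P(3, 102) = 5253; 5226 is not s-gonal.
s = 5: P(5, 59) = 5192 and P(5, 60) = 5370; 5226 is not s-gonal.
s = 6: P(6, 51) = 5151 and P(6, 52) = 5356; 5226 is not s-gonal.
s = 7: P(7, 46) = 5221 and P(7, 47) = 5452; 5226 is not s-gonal.
s = 8: P(8, 42) = 5208 and P(8, 43) = 5461; 5226 is not s-gonal.
s = 9: P(9, 39) = 5226. ✓
s = 11: P(11, 34) = 5083 and P(11, 35) = 5390; 5226 is not s-gonal.
Hits: s ∈ {9} → 1.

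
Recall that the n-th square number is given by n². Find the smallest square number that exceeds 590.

625

Solve n² > 590 for integer n.
The largest n with value ≤ 590 is 24 (since 576 ≤ 590 < 625), so the first above is n = 25, value 625.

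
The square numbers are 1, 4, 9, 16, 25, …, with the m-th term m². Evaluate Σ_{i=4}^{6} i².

Σ_{i=4}^{6} i² = 91 − 14 = 77.

77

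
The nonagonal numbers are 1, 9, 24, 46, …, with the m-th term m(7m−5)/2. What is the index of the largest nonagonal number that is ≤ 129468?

192

Solve n(7n−5)/2 ≤ 129468 for integer n.
n = 192 gives 128544 ≤ 129468, while n = 193 gives 129889 > 129468; so the answer is index 192.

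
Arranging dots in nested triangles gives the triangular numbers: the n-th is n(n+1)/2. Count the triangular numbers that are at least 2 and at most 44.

7

The n-th triangular number is n(n+1)/2.
Smallest index with value ≥ 2: n = 2 (giving 3).
Largest index with value ≤ 44: n = 8 (giving 36).
Indices 2 through 8: 7 terms.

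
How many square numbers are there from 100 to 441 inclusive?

The n-th square number is n².
Smallest index with value ≥ 100: n = 10 (giving 100).
Largest index with value ≤ 441: n = 21 (giving 441).
Indices 10 through 21: 12 terms.

12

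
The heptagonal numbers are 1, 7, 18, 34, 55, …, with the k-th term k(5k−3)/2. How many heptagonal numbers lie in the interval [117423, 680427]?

The n-th heptagonal number is n(5n−3)/2.
Smallest index with value ≥ 117423: n = 218 (giving 118483).
Largest index with value ≤ 680427: n = 522 (giving 680427).
Indices 218 through 522: 305 terms.

305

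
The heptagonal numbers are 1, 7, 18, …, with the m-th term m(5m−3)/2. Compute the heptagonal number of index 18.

18·(5·18 − 3)/2 = 18·87/2 = 783.

783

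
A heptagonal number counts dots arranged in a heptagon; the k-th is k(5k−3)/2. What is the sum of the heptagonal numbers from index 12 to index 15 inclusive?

1754

Σ i(5i−3)/2 = (5Σi² − 3Σi) / 2 over i = 12..15.
Σi = 120 − 66 = 54 and Σi² = 1240 − 506 = 734.
(5·734 − 3·54) / 2 = 3508/2 = 1754.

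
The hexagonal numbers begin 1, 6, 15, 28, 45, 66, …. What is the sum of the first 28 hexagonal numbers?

15022

Σ i(2i−1) = 2Σi² − Σi over i = 1..28.
Σi = 406 and Σi² = 7714.
2·7714 − 1·406 = 15022.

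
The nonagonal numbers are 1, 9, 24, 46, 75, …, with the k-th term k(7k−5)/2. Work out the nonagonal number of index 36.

The 36th nonagonal number is n(7n−5)/2 with n = 36.
36·(7·36 − 5)/2 = 36·247/2 = 4446.

4446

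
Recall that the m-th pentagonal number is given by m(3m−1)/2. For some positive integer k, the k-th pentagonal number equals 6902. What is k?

68

Set n(3n−1)/2 = 6902, giving 3n² − n − 13804 = 0.
So n = (1 + 407) / 6 = 408/6 = 68.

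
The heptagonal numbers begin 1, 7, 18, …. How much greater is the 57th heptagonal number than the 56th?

Consecutive heptagonal numbers differ by 5n − 4: here 5·57 − 4 = 281.

281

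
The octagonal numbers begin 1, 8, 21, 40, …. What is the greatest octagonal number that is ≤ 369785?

Solve n(3n−2) ≤ 369785 for integer n.
n = 351 gives 368901 ≤ 369785, while n = 352 gives 371008 > 369785; so the answer is 368901.

368901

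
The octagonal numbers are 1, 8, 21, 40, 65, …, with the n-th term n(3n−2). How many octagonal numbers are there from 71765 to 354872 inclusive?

190

The n-th octagonal number is n(3n−2).
Smallest index with value ≥ 71765: n = 155 (giving 71765).
Largest index with value ≤ 354872: n = 344 (giving 354320).
Indices 155 through 344: 190 terms.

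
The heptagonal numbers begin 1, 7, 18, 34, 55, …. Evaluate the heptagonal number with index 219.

219·(5·219 − 3)/2 = 219·1092/2 = 219·546 = 119574.

119574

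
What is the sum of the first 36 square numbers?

Σ_{i=1}^{36} i² = 36·37·73/6 = 16206.

16206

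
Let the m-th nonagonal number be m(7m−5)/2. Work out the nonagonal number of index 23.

1794

The 23rd nonagonal number is n(7n−5)/2 with n = 23.
23·(7·23 − 5)/2 = 23·156/2 = 23·78 = 1794.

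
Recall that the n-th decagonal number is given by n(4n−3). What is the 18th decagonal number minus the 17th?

Consecutive decagonal numbers differ by 8n − 7: here 8·18 − 7 = 137.

137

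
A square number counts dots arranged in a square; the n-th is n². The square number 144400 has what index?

We need n² = 144400, so n = √144400 = 380.

380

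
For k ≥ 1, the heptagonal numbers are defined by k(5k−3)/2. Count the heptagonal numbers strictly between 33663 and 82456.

65

The n-th heptagonal number is n(5n−3)/2.
Smallest index with value > 33663: n = 117 (giving 34047).
Largest index with value < 82456: n = 181 (giving 81631).
Indices 117 through 181: 65 terms.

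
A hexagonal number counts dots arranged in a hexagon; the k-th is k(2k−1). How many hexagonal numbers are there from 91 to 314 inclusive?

The n-th hexagonal number is n(2n−1).
Smallest index with value ≥ 91: n = 7 (giving 91).
Largest index with value ≤ 314: n = 12 (giving 276).
Indices 7 through 12: 6 terms.

6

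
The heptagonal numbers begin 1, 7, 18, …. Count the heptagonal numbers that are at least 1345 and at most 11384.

The n-th heptagonal number is n(5n−3)/2.
Smallest index with value ≥ 1345: n = 24 (giving 1404).
Largest index with value ≤ 11384: n = 67 (giving 11122).
Indices 24 through 67: 44 terms.

44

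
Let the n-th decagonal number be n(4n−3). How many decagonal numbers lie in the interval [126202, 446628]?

157

The n-th decagonal number is n(4n−3).
Smallest index with value ≥ 126202: n = 178 (giving 126202).
Largest index with value ≤ 446628: n = 334 (giving 445222).
Indices 178 through 334: 157 terms.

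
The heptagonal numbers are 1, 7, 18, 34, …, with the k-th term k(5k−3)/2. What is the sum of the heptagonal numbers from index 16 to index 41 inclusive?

55341

Σ i(5i−3)/2 = (5Σi² − 3Σi) / 2 over i = 16..41.
Σi = 861 − 120 = 741 and Σi² = 23821 − 1240 = 22581.
(5·22581 − 3·741) / 2 = 110682/2 = 55341.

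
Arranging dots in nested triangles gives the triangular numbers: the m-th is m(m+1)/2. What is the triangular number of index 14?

105

The 14th triangular number is n(n+1)/2 with n = 14.
14·15/2 = 210/2 = 105.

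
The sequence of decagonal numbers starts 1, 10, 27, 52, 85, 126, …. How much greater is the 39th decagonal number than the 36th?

39·(4·39 − 3) = 5967 and 36·(4·36 − 3) = 5076.
Difference: 5967 − 5076 = 891.

891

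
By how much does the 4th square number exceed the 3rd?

n² − (n−1)² = 2n − 1, so 4² − 3² = 2·4 − 1 = 7.

7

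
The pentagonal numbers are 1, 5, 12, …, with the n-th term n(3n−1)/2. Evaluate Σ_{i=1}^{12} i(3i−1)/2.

936

Σ i(3i−1)/2 = (3Σi² − Σi) / 2 over i = 1..12.
Σi = 78 and Σi² = 650.
(3·650 − 1·78) / 2 = 1872/2 = 936.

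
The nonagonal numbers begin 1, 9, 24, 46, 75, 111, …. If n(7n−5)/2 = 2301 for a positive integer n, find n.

Set n(7n−5)/2 = 2301, giving 7n² − 5n − 4602 = 0.
The discriminant is 25 + 56·2301 = 128881, and √128881 = 359.
So n = (5 + 359) / 14 = 364/14 = 26.

26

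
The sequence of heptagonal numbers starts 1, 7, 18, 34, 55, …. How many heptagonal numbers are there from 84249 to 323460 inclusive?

The n-th heptagonal number is n(5n−3)/2.
Smallest index with value ≥ 84249: n = 184 (giving 84364).
Largest index with value ≤ 323460: n = 360 (giving 323460).
Indices 184 through 360: 177 terms.

177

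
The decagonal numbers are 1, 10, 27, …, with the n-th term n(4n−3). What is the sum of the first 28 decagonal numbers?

29638

Σ i(4i−3) = 4Σi² − 3Σi over i = 1..28.
Σi = 406 and Σi² = 7714.
4·7714 − 3·406 = 29638.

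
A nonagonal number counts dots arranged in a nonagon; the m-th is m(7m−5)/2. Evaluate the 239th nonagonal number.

The 239th nonagonal number is n(7n−5)/2 with n = 239.
239·(7·239 − 5)/2 = 239·1668/2 = 239·834 = 199326.

199326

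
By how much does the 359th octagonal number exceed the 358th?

2149

Consecutive octagonal numbers differ by 6n − 5: here 6·359 − 5 = 2149.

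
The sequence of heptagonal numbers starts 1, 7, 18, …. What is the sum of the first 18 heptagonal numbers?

Σ i(5i−3)/2 = (5Σi² − 3Σi) / 2 over i = 1..18.
Σi = 171 and Σi² = 2109.
(5·2109 − 3·171) / 2 = 10032/2 = 5016.

5016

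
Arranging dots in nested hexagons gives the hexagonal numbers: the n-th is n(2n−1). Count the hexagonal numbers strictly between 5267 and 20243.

49

The n-th hexagonal number is n(2n−1).
Smallest index with value > 5267: n = 52 (giving 5356).
Largest index with value < 20243: n = 100 (giving 19900).
Indices 52 through 100: 49 terms.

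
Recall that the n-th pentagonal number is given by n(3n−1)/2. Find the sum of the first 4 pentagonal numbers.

Σ i(3i−1)/2 = (3Σi² − Σi) / 2 over i = 1..4.
Σi = 10 and Σi² = 30.
(3·30 − 1·10) / 2 = 80/2 = 40.

40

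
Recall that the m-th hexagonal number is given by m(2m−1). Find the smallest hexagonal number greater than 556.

Solve n(2n−1) > 556 for integer n.
The largest n with value ≤ 556 is 16 (since 496 ≤ 556 < 561), so the first above is n = 17, value 561.

561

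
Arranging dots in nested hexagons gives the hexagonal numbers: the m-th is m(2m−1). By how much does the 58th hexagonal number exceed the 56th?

454

58·(2·58 − 1) = 6670 and 56·(2·56 − 1) = 6216.
Difference: 6670 − 6216 = 454.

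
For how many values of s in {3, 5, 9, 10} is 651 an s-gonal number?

2

s = 3: P(3, 35) = 630 and P(3, 36) = 666; 651 is not s-gonal.
s = 5: P(5, 21) = 651. ✓
s = 9: P(9, 14) = 651. ✓
s = 10: P(10, 13) = 637 and P(10, 14) = 742; 651 is not s-gonal.
Hits: s ∈ {5, 9} → 2.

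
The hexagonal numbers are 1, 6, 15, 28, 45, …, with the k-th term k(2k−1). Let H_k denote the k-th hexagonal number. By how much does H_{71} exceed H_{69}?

71·(2·71 − 1) = 10011 and 69·(2·69 − 1) = 9453.
Difference: 10011 − 9453 = 558.

558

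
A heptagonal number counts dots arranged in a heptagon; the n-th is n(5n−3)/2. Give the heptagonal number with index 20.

20·(5·20 − 3)/2 = 20·97/2 = 970.

970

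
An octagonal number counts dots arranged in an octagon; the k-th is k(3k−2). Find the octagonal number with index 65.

12545

65·(3·65 − 2) = 65·193 = 12545.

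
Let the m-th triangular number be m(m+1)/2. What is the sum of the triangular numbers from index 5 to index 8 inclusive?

100

Σ i(i+1)/2 = (Σi² + Σi) / 2 over i = 5..8.
Σi = 36 − 10 = 26 and Σi² = 204 − 30 = 174.
(1·174 + 1·26) / 2 = 200/2 = 100.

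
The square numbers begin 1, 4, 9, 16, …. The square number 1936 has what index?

44

We need n² = 1936, so n = √1936 = 44.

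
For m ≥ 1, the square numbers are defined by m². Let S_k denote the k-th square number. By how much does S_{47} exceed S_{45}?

47² = 2209 and 45² = 2025.
Difference: 2209 − 2025 = 184.

184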